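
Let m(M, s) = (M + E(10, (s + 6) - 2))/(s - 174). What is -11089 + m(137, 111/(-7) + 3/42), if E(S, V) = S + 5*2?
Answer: -29465671/2657 ≈ -11090.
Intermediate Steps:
E(S, V) = 10 + S (E(S, V) = S + 10 = 10 + S)
m(M, s) = (20 + M)/(-174 + s) (m(M, s) = (M + (10 + 10))/(s - 174) = (M + 20)/(-174 + s) = (20 + M)/(-174 + s))
-11089 + m(137, 111/(-7) + 3/42) = -11089 + (20 + 137)/(-174 + (111/(-7) + 3/42)) = -11089 + 157/(-174 + (111*(-⅐) + 3*(1/42))) = -11089 + 157/(-174 + (-111/7 + 1/14)) = -11089 + 157/(-174 - 221/14) = -11089 + 157/(-2657/14) = -11089 - 14/2657*157 = -11089 - 2198/2657 = -29465671/2657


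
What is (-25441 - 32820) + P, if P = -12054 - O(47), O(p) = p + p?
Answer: -70409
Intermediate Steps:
O(p) = 2*p
P = -12148 (P = -12054 - 2*47 = -12054 - 1*94 = -12054 - 94 = -12148)
(-25441 - 32820) + P = (-25441 - 32820) - 12148 = -58261 - 12148 = -70409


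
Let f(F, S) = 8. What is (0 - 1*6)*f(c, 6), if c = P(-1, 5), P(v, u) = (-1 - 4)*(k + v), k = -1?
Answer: -48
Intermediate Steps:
P(v, u) = 5 - 5*v (P(v, u) = (-1 - 4)*(-1 + v) = -5*(-1 + v) = 5 - 5*v)
c = 10 (c = 5 - 5*(-1) = 5 + 5 = 10)
(0 - 1*6)*f(c, 6) = (0 - 1*6)*8 = (0 - 6)*8 = -6*8 = -48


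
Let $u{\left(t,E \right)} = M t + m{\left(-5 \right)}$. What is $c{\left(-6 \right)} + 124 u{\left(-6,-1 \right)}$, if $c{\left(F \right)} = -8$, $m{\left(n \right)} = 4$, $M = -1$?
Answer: $1232$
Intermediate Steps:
$u{\left(t,E \right)} = 4 - t$ ($u{\left(t,E \right)} = - t + 4 = 4 - t$)
$c{\left(-6 \right)} + 124 u{\left(-6,-1 \right)} = -8 + 124 \left(4 - -6\right) = -8 + 124 \left(4 + 6\right) = -8 + 124 \cdot 10 = -8 + 1240 = 1232$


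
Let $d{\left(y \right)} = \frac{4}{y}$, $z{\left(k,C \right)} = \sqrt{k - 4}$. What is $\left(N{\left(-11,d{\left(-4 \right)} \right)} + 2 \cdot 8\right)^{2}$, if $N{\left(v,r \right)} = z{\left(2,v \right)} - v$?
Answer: $\left(27 + i \sqrt{2}\right)^{2} \approx 727.0 + 76.368 i$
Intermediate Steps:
$z{\left(k,C \right)} = \sqrt{-4 + k}$
$N{\left(v,r \right)} = - v + i \sqrt{2}$ ($N{\left(v,r \right)} = \sqrt{-4 + 2} - v = \sqrt{-2} - v = i \sqrt{2} - v = - v + i \sqrt{2}$)
$\left(N{\left(-11,d{\left(-4 \right)} \right)} + 2 \cdot 8\right)^{2} = \left(\left(\left(-1\right) \left(-11\right) + i \sqrt{2}\right) + 2 \cdot 8\right)^{2} = \left(\left(11 + i \sqrt{2}\right) + 16\right)^{2} = \left(27 + i \sqrt{2}\right)^{2}$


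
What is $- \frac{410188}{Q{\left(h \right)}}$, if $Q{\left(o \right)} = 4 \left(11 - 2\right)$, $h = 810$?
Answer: $- \frac{102547}{9} \approx -11394.0$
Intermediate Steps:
$Q{\left(o \right)} = 36$ ($Q{\left(o \right)} = 4 \cdot 9 = 36$)
$- \frac{410188}{Q{\left(h \right)}} = - \frac{410188}{36} = \left(-410188\right) \frac{1}{36} = - \frac{102547}{9}$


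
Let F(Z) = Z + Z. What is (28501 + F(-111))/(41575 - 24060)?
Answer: 28279/17515 ≈ 1.6146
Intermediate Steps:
F(Z) = 2*Z
(28501 + F(-111))/(41575 - 24060) = (28501 + 2*(-111))/(41575 - 24060) = (28501 - 222)/17515 = 28279*(1/17515) = 28279/17515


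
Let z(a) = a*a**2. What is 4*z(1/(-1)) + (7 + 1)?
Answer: 4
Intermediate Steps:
z(a) = a**3
4*z(1/(-1)) + (7 + 1) = 4*(1/(-1))**3 + (7 + 1) = 4*(-1)**3 + 8 = 4*(-1) + 8 = -4 + 8 = 4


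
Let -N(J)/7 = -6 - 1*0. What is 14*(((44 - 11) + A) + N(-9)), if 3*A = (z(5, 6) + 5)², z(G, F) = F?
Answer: 4844/3 ≈ 1614.7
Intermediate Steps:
A = 121/3 (A = (6 + 5)²/3 = (⅓)*11² = (⅓)*121 = 121/3 ≈ 40.333)
N(J) = 42 (N(J) = -7*(-6 - 1*0) = -7*(-6 + 0) = -7*(-6) = 42)
14*(((44 - 11) + A) + N(-9)) = 14*(((44 - 11) + 121/3) + 42) = 14*((33 + 121/3) + 42) = 14*(220/3 + 42) = 14*(346/3) = 4844/3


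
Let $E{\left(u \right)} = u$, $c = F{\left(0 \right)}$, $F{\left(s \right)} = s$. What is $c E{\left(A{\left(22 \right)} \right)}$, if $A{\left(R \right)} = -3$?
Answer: $0$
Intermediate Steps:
$c = 0$
$c E{\left(A{\left(22 \right)} \right)} = 0 \left(-3\right) = 0$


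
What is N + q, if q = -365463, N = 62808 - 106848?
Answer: -409503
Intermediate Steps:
N = -44040
N + q = -44040 - 365463 = -409503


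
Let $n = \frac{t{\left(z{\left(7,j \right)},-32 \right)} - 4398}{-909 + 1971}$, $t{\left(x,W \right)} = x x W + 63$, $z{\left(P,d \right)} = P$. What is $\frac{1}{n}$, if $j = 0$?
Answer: $- \frac{1062}{5903} \approx -0.17991$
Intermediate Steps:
$t{\left(x,W \right)} = 63 + W x^{2}$ ($t{\left(x,W \right)} = x^{2} W + 63 = W x^{2} + 63 = 63 + W x^{2}$)
$n = - \frac{5903}{1062}$ ($n = \frac{\left(63 - 32 \cdot 7^{2}\right) - 4398}{-909 + 1971} = \frac{\left(63 - 1568\right) - 4398}{1062} = \left(\left(63 - 1568\right) - 4398\right) \frac{1}{1062} = \left(-1505 - 4398\right) \frac{1}{1062} = \left(-5903\right) \frac{1}{1062} = - \frac{5903}{1062} \approx -5.5584$)
$\frac{1}{n} = \frac{1}{- \frac{5903}{1062}} = - \frac{1062}{5903}$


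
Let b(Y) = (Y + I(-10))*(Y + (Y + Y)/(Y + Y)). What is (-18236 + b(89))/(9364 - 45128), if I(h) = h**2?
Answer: 613/17882 ≈ 0.034280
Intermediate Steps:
b(Y) = (1 + Y)*(100 + Y) (b(Y) = (Y + (-10)**2)*(Y + (Y + Y)/(Y + Y)) = (Y + 100)*(Y + (2*Y)/((2*Y))) = (100 + Y)*(Y + (2*Y)*(1/(2*Y))) = (100 + Y)*(Y + 1) = (100 + Y)*(1 + Y) = (1 + Y)*(100 + Y))
(-18236 + b(89))/(9364 - 45128) = (-18236 + (100 + 89**2 + 101*89))/(9364 - 45128) = (-18236 + (100 + 7921 + 8989))/(-35764) = (-18236 + 17010)*(-1/35764) = -1226*(-1/35764) = 613/17882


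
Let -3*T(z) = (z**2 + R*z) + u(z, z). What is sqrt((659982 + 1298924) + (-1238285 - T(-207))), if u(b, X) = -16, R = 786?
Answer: sqrt(6125982)/3 ≈ 825.02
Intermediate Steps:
T(z) = 16/3 - 262*z - z**2/3 (T(z) = -((z**2 + 786*z) - 16)/3 = -(-16 + z**2 + 786*z)/3 = 16/3 - 262*z - z**2/3)
sqrt((659982 + 1298924) + (-1238285 - T(-207))) = sqrt((659982 + 1298924) + (-1238285 - (16/3 - 262*(-207) - 1/3*(-207)**2))) = sqrt(1958906 + (-1238285 - (16/3 + 54234 - 1/3*42849))) = sqrt(1958906 + (-1238285 - (16/3 + 54234 - 14283))) = sqrt(1958906 + (-1238285 - 1*119869/3)) = sqrt(1958906 + (-1238285 - 119869/3)) = sqrt(1958906 - 3834724/3) = sqrt(2041994/3) = sqrt(6125982)/3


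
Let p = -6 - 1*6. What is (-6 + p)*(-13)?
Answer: 234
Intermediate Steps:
p = -12 (p = -6 - 6 = -12)
(-6 + p)*(-13) = (-6 - 12)*(-13) = -18*(-13) = 234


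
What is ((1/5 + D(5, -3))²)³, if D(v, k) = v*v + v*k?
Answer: 17596287801/15625 ≈ 1.1262e+6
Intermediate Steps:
D(v, k) = v² + k*v
((1/5 + D(5, -3))²)³ = ((1/5 + 5*(-3 + 5))²)³ = ((⅕ + 5*2)²)³ = ((⅕ + 10)²)³ = ((51/5)²)³ = (2601/25)³ = 17596287801/15625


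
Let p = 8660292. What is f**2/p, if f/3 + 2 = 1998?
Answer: 2988012/721691 ≈ 4.1403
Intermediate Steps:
f = 5988 (f = -6 + 3*1998 = -6 + 5994 = 5988)
f**2/p = 5988**2/8660292 = 35856144*(1/8660292) = 2988012/721691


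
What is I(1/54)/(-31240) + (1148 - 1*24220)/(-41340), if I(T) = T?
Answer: 648691663/1162315440 ≈ 0.55810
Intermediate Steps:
I(1/54)/(-31240) + (1148 - 1*24220)/(-41340) = 1/(54*(-31240)) + (1148 - 1*24220)/(-41340) = (1/54)*(-1/31240) + (1148 - 24220)*(-1/41340) = -1/1686960 - 23072*(-1/41340) = -1/1686960 + 5768/10335 = 648691663/1162315440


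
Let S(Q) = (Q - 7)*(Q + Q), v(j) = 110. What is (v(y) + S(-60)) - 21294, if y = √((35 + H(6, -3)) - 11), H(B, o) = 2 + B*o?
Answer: -13144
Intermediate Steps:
y = 2*√2 (y = √((35 + (2 + 6*(-3))) - 11) = √((35 + (2 - 18)) - 11) = √((35 - 16) - 11) = √(19 - 11) = √8 = 2*√2 ≈ 2.8284)
S(Q) = 2*Q*(-7 + Q) (S(Q) = (-7 + Q)*(2*Q) = 2*Q*(-7 + Q))
(v(y) + S(-60)) - 21294 = (110 + 2*(-60)*(-7 - 60)) - 21294 = (110 + 2*(-60)*(-67)) - 21294 = (110 + 8040) - 21294 = 8150 - 21294 = -13144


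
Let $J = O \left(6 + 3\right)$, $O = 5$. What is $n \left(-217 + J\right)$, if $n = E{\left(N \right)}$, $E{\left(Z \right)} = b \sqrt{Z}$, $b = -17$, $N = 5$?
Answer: $2924 \sqrt{5} \approx 6538.3$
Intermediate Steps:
$E{\left(Z \right)} = - 17 \sqrt{Z}$
$n = - 17 \sqrt{5} \approx -38.013$
$J = 45$ ($J = 5 \left(6 + 3\right) = 5 \cdot 9 = 45$)
$n \left(-217 + J\right) = - 17 \sqrt{5} \left(-217 + 45\right) = - 17 \sqrt{5} \left(-172\right) = 2924 \sqrt{5}$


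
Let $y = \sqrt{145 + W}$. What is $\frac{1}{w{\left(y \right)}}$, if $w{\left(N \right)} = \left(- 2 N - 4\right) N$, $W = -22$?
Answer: $- \frac{1}{238} + \frac{\sqrt{123}}{14637} \approx -0.003444$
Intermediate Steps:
$y = \sqrt{123}$ ($y = \sqrt{145 - 22} = \sqrt{123} \approx 11.091$)
$w{\left(N \right)} = N \left(-4 - 2 N\right)$ ($w{\left(N \right)} = \left(-4 - 2 N\right) N = N \left(-4 - 2 N\right)$)
$\frac{1}{w{\left(y \right)}} = \frac{1}{\left(-2\right) \sqrt{123} \left(2 + \sqrt{123}\right)} = - \frac{\sqrt{123}}{246 \left(2 + \sqrt{123}\right)}$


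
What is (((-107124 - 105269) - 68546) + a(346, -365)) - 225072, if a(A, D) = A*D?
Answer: -632301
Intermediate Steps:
(((-107124 - 105269) - 68546) + a(346, -365)) - 225072 = (((-107124 - 105269) - 68546) + 346*(-365)) - 225072 = ((-212393 - 68546) - 126290) - 225072 = (-280939 - 126290) - 225072 = -407229 - 225072 = -632301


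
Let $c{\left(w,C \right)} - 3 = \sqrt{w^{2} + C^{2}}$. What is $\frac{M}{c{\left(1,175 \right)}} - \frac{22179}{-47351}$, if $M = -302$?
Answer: $\frac{721954449}{1449745567} - \frac{302 \sqrt{30626}}{30617} \approx -1.2282$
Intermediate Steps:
$c{\left(w,C \right)} = 3 + \sqrt{C^{2} + w^{2}}$ ($c{\left(w,C \right)} = 3 + \sqrt{w^{2} + C^{2}} = 3 + \sqrt{C^{2} + w^{2}}$)
$\frac{M}{c{\left(1,175 \right)}} - \frac{22179}{-47351} = - \frac{302}{3 + \sqrt{175^{2} + 1^{2}}} - \frac{22179}{-47351} = - \frac{302}{3 + \sqrt{30625 + 1}} - - \frac{22179}{47351} = - \frac{302}{3 + \sqrt{30626}} + \frac{22179}{47351} = \frac{22179}{47351} - \frac{302}{3 + \sqrt{30626}}$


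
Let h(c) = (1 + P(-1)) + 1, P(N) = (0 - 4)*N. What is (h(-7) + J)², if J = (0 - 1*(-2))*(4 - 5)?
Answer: 16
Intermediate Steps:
P(N) = -4*N
h(c) = 6 (h(c) = (1 - 4*(-1)) + 1 = (1 + 4) + 1 = 5 + 1 = 6)
J = -2 (J = (0 + 2)*(-1) = 2*(-1) = -2)
(h(-7) + J)² = (6 - 2)² = 4² = 16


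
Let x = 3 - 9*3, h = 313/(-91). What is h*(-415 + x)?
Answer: 137407/91 ≈ 1510.0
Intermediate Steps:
h = -313/91 (h = 313*(-1/91) = -313/91 ≈ -3.4396)
x = -24 (x = 3 - 27 = -24)
h*(-415 + x) = -313*(-415 - 24)/91 = -313/91*(-439) = 137407/91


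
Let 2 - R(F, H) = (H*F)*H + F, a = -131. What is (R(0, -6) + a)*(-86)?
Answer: 11094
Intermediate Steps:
R(F, H) = 2 - F - F*H² (R(F, H) = 2 - ((H*F)*H + F) = 2 - ((F*H)*H + F) = 2 - (F*H² + F) = 2 - (F + F*H²) = 2 + (-F - F*H²) = 2 - F - F*H²)
(R(0, -6) + a)*(-86) = ((2 - 1*0 - 1*0*(-6)²) - 131)*(-86) = ((2 + 0 - 1*0*36) - 131)*(-86) = ((2 + 0 + 0) - 131)*(-86) = (2 - 131)*(-86) = -129*(-86) = 11094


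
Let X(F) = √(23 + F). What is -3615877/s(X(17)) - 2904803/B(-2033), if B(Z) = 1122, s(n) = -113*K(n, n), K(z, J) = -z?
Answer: -264073/102 - 3615877*√10/2260 ≈ -7648.4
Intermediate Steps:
s(n) = 113*n (s(n) = -(-113)*n = 113*n)
-3615877/s(X(17)) - 2904803/B(-2033) = -3615877*1/(113*√(23 + 17)) - 2904803/1122 = -3615877*√10/2260 - 2904803*1/1122 = -3615877*√10/2260 - 264073/102 = -264073/102 - 3615877*√10/2260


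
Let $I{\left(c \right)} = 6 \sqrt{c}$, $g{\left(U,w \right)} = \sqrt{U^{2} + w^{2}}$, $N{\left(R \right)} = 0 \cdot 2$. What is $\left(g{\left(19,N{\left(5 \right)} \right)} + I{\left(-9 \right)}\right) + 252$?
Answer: $271 + 18 i \approx 271.0 + 18.0 i$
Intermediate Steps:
$N{\left(R \right)} = 0$
$\left(g{\left(19,N{\left(5 \right)} \right)} + I{\left(-9 \right)}\right) + 252 = \left(\sqrt{19^{2} + 0^{2}} + 6 \sqrt{-9}\right) + 252 = \left(\sqrt{361 + 0} + 6 \cdot 3 i\right) + 252 = \left(\sqrt{361} + 18 i\right) + 252 = \left(19 + 18 i\right) + 252 = 271 + 18 i$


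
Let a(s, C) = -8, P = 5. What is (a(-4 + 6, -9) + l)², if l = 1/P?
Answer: 1521/25 ≈ 60.840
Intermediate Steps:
l = ⅕ (l = 1/5 = ⅕ ≈ 0.20000)
(a(-4 + 6, -9) + l)² = (-8 + ⅕)² = (-39/5)² = 1521/25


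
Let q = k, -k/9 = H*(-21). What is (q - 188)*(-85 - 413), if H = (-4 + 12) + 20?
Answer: -2541792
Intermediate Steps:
H = 28 (H = 8 + 20 = 28)
k = 5292 (k = -252*(-21) = -9*(-588) = 5292)
q = 5292
(q - 188)*(-85 - 413) = (5292 - 188)*(-85 - 413) = 5104*(-498) = -2541792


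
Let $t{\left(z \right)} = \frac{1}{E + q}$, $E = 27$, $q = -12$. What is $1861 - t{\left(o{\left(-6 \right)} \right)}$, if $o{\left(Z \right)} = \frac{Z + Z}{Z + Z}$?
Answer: $\frac{27914}{15} \approx 1860.9$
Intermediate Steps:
$o{\left(Z \right)} = 1$ ($o{\left(Z \right)} = \frac{2 Z}{2 Z} = 2 Z \frac{1}{2 Z} = 1$)
$t{\left(z \right)} = \frac{1}{15}$ ($t{\left(z \right)} = \frac{1}{27 - 12} = \frac{1}{15}$)
$1861 - t{\left(o{\left(-6 \right)} \right)} = 1861 - \frac{1}{15} = \frac{27914}{15}$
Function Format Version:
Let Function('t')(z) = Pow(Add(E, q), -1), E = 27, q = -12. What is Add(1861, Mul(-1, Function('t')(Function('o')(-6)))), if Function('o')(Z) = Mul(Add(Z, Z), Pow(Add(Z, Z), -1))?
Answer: Rational(27914, 15) ≈ 1860.9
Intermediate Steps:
Function('o')(Z) = 1 (Function('o')(Z) = Mul(Mul(2, Z), Pow(Mul(2, Z), -1)) = Mul(Mul(2, Z), Mul(Rational(1, 2), Pow(Z, -1))) = 1)
Function('t')(z) = Rational(1, 15) (Function('t')(z) = Pow(Add(27, -12), -1) = Pow(15, -1) = Rational(1, 15))
Add(1861, Mul(-1, Function('t')(Function('o')(-6)))) = Add(1861, Mul(-1, Rational(1, 15))) = Add(1861, Rational(-1, 15)) = Rational(27914, 15)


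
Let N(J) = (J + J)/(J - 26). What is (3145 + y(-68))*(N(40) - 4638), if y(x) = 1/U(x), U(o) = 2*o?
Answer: -6934608147/476 ≈ -1.4569e+7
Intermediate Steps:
y(x) = 1/(2*x)
N(J) = 2*J/(-26 + J) (N(J) = (2*J)/(-26 + J) = 2*J/(-26 + J))
(3145 + y(-68))*(N(40) - 4638) = (3145 + (1/2)/(-68))*(2*40/(-26 + 40) - 4638) = (3145 + (1/2)*(-1/68))*(2*40/14 - 4638) = (3145 - 1/136)*(2*40*(1/14) - 4638) = 427719*(40/7 - 4638)/136 = (427719/136)*(-32426/7) = -6934608147/476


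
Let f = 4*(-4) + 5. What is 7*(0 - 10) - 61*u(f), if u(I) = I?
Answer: 601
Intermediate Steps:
f = -11 (f = -16 + 5 = -11)
7*(0 - 10) - 61*u(f) = 7*(0 - 10) - 61*(-11) = 7*(-10) + 671 = -70 + 671 = 601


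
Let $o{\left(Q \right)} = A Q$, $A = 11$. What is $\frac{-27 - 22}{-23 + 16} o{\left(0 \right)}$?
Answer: $0$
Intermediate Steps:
$o{\left(Q \right)} = 11 Q$
$\frac{-27 - 22}{-23 + 16} o{\left(0 \right)} = \frac{-27 - 22}{-23 + 16} \cdot 11 \cdot 0 = - \frac{49}{-7} \cdot 0 = \left(-49\right) \left(- \frac{1}{7}\right) 0 = 7 \cdot 0 = 0$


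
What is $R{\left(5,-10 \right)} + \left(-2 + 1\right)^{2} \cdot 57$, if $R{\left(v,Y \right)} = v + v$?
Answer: $67$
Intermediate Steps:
$R{\left(v,Y \right)} = 2 v$
$R{\left(5,-10 \right)} + \left(-2 + 1\right)^{2} \cdot 57 = 2 \cdot 5 + \left(-2 + 1\right)^{2} \cdot 57 = 10 + \left(-1\right)^{2} \cdot 57 = 10 + 1 \cdot 57 = 10 + 57 = 67$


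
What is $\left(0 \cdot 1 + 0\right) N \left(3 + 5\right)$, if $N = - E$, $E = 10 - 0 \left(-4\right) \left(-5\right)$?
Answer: $0$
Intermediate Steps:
$E = 10$ ($E = 10 - 0 \left(-5\right) = 10 - 0 = 10 + 0 = 10$)
$N = -10$ ($N = \left(-1\right) 10 = -10$)
$\left(0 \cdot 1 + 0\right) N \left(3 + 5\right) = \left(0 \cdot 1 + 0\right) \left(-10\right) \left(3 + 5\right) = \left(0 + 0\right) \left(-10\right) 8 = 0 \left(-10\right) 8 = 0 \cdot 8 = 0$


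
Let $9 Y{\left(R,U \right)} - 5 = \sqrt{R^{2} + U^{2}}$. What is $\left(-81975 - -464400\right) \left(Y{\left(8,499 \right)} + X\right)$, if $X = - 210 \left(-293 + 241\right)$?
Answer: $\frac{12528880375}{3} + \frac{127475 \sqrt{249065}}{3} \approx 4.1975 \cdot 10^{9}$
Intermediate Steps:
$Y{\left(R,U \right)} = \frac{5}{9} + \frac{\sqrt{R^{2} + U^{2}}}{9}$
$X = 10920$ ($X = \left(-210\right) \left(-52\right) = 10920$)
$\left(-81975 - -464400\right) \left(Y{\left(8,499 \right)} + X\right) = \left(-81975 - -464400\right) \left(\left(\frac{5}{9} + \frac{\sqrt{8^{2} + 499^{2}}}{9}\right) + 10920\right) = \left(-81975 + 464400\right) \left(\left(\frac{5}{9} + \frac{\sqrt{64 + 249001}}{9}\right) + 10920\right) = 382425 \left(\left(\frac{5}{9} + \frac{\sqrt{249065}}{9}\right) + 10920\right) = 382425 \left(\frac{98285}{9} + \frac{\sqrt{249065}}{9}\right) = \frac{12528880375}{3} + \frac{127475 \sqrt{249065}}{3}$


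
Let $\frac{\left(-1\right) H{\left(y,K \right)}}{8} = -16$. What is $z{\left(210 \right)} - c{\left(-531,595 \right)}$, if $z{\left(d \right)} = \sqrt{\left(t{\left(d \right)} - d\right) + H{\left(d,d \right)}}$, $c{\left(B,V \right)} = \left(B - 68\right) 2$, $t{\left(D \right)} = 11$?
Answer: $1198 + i \sqrt{71} \approx 1198.0 + 8.4261 i$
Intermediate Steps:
$H{\left(y,K \right)} = 128$ ($H{\left(y,K \right)} = \left(-8\right) \left(-16\right) = 128$)
$c{\left(B,V \right)} = -136 + 2 B$ ($c{\left(B,V \right)} = \left(-68 + B\right) 2 = -136 + 2 B$)
$z{\left(d \right)} = \sqrt{139 - d}$ ($z{\left(d \right)} = \sqrt{\left(11 - d\right) + 128} = \sqrt{139 - d}$)
$z{\left(210 \right)} - c{\left(-531,595 \right)} = \sqrt{139 - 210} - \left(-136 + 2 \left(-531\right)\right) = \sqrt{139 - 210} - \left(-136 - 1062\right) = \sqrt{-71} - -1198 = i \sqrt{71} + 1198 = 1198 + i \sqrt{71}$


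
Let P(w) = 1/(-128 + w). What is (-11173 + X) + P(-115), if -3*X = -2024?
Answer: -2551096/243 ≈ -10498.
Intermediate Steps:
X = 2024/3 (X = -⅓*(-2024) = 2024/3 ≈ 674.67)
(-11173 + X) + P(-115) = (-11173 + 2024/3) + 1/(-128 - 115) = -31495/3 + 1/(-243) = -31495/3 - 1/243 = -2551096/243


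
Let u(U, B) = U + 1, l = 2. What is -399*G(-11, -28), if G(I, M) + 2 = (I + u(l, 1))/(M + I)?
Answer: 9310/13 ≈ 716.15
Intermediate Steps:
u(U, B) = 1 + U
G(I, M) = -2 + (3 + I)/(I + M) (G(I, M) = -2 + (I + (1 + 2))/(M + I) = -2 + (I + 3)/(I + M) = -2 + (3 + I)/(I + M))
-399*G(-11, -28) = -399*(3 - 1*(-11) - 2*(-28))/(-11 - 28) = -399*(3 + 11 + 56)/(-39) = -(-133)*70/13 = -399*(-70/39) = 9310/13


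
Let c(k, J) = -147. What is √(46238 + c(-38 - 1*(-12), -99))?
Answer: √46091 ≈ 214.69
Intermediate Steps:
√(46238 + c(-38 - 1*(-12), -99)) = √(46238 - 147) = √46091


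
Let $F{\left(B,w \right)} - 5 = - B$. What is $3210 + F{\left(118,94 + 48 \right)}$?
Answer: $3097$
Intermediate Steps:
$F{\left(B,w \right)} = 5 - B$
$3210 + F{\left(118,94 + 48 \right)} = 3210 + \left(5 - 118\right) = 3210 - 113 = 3097$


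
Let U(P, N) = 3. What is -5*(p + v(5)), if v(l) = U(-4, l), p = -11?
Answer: 40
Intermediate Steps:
v(l) = 3
-5*(p + v(5)) = -5*(-11 + 3) = -5*(-8) = 40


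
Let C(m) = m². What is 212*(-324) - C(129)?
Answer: -85329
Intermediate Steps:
212*(-324) - C(129) = 212*(-324) - 1*129² = -68688 - 1*16641 = -68688 - 16641 = -85329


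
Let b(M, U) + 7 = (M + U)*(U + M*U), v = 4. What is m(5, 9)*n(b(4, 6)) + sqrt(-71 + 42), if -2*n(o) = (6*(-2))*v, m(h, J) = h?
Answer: 120 + I*sqrt(29) ≈ 120.0 + 5.3852*I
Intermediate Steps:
b(M, U) = -7 + (M + U)*(U + M*U)
n(o) = 24 (n(o) = -6*(-2)*4/2 = -(-6)*4 = -1/2*(-48) = 24)
m(5, 9)*n(b(4, 6)) + sqrt(-71 + 42) = 5*24 + sqrt(-71 + 42) = 120 + sqrt(-29) = 120 + I*sqrt(29)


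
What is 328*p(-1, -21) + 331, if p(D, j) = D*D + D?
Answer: 331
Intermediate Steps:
p(D, j) = D + D² (p(D, j) = D² + D = D + D²)
328*p(-1, -21) + 331 = 328*(-(1 - 1)) + 331 = 328*(-1*0) + 331 = 328*0 + 331 = 0 + 331 = 331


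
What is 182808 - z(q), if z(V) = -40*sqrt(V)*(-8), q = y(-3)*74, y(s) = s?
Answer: 182808 - 320*I*sqrt(222) ≈ 1.8281e+5 - 4767.9*I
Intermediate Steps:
q = -222 (q = -3*74 = -222)
z(V) = 320*sqrt(V) (z(V) = -40*sqrt(V)*(-8) = 320*sqrt(V))
182808 - z(q) = 182808 - 320*sqrt(-222) = 182808 - 320*I*sqrt(222)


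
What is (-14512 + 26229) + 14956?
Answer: 26673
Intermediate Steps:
(-14512 + 26229) + 14956 = 11717 + 14956 = 26673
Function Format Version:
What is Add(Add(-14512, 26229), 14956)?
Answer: 26673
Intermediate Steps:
Add(Add(-14512, 26229), 14956) = Add(11717, 14956) = 26673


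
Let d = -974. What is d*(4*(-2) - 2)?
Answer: 9740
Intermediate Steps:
d*(4*(-2) - 2) = -974*(4*(-2) - 2) = -974*(-8 - 2) = -974*(-10) = 9740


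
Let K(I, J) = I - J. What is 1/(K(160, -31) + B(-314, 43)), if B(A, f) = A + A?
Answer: -1/437 ≈ -0.0022883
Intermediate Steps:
B(A, f) = 2*A
1/(K(160, -31) + B(-314, 43)) = 1/((160 - 1*(-31)) + 2*(-314)) = 1/((160 + 31) - 628) = 1/(191 - 628) = 1/(-437) = -1/437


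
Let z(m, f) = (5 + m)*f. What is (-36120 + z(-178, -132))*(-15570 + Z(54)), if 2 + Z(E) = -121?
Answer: 208465812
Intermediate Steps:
Z(E) = -123 (Z(E) = -2 - 121 = -123)
z(m, f) = f*(5 + m)
(-36120 + z(-178, -132))*(-15570 + Z(54)) = (-36120 - 132*(5 - 178))*(-15570 - 123) = (-36120 - 132*(-173))*(-15693) = (-36120 + 22836)*(-15693) = -13284*(-15693) = 208465812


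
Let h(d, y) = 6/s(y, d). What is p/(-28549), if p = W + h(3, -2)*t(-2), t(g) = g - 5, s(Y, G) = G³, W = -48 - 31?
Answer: 725/256941 ≈ 0.0028217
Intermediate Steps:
W = -79
h(d, y) = 6/d³ (h(d, y) = 6/(d³) = 6/d³)
t(g) = -5 + g
p = -725/9 (p = -79 + (6/3³)*(-5 - 2) = -79 + (6*(1/27))*(-7) = -79 + (2/9)*(-7) = -79 - 14/9 = -725/9 ≈ -80.556)
p/(-28549) = -725/9/(-28549) = -725/9*(-1/28549) = 725/256941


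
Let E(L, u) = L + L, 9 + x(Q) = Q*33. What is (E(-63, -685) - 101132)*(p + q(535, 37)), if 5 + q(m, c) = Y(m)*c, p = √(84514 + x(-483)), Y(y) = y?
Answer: -2003895820 - 101258*√68566 ≈ -2.0304e+9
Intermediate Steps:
x(Q) = -9 + 33*Q (x(Q) = -9 + Q*33 = -9 + 33*Q)
E(L, u) = 2*L
p = √68566 (p = √(84514 + (-9 + 33*(-483))) = √(84514 + (-9 - 15939)) = √(84514 - 15948) = √68566 ≈ 261.85)
q(m, c) = -5 + c*m (q(m, c) = -5 + m*c = -5 + c*m)
(E(-63, -685) - 101132)*(p + q(535, 37)) = (2*(-63) - 101132)*(√68566 + (-5 + 37*535)) = (-126 - 101132)*(√68566 + (-5 + 19795)) = -101258*(√68566 + 19790) = -101258*(19790 + √68566) = -2003895820 - 101258*√68566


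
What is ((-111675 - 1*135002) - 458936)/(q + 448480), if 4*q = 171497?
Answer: -2822452/1965417 ≈ -1.4361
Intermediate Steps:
q = 171497/4 (q = (1/4)*171497 = 171497/4 ≈ 42874.)
((-111675 - 1*135002) - 458936)/(q + 448480) = ((-111675 - 1*135002) - 458936)/(171497/4 + 448480) = ((-111675 - 135002) - 458936)/(1965417/4) = (-246677 - 458936)*(4/1965417) = -705613*4/1965417 = -2822452/1965417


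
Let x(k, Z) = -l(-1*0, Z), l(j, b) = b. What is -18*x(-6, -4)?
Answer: -72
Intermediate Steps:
x(k, Z) = -Z
-18*x(-6, -4) = -(-18)*(-4) = -18*4 = -72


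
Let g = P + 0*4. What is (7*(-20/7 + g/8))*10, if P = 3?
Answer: -695/4 ≈ -173.75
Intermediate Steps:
g = 3 (g = 3 + 0*4 = 3 + 0 = 3)
(7*(-20/7 + g/8))*10 = (7*(-20/7 + 3/8))*10 = (7*(-139/56))*10 = -139/8*10 = -695/4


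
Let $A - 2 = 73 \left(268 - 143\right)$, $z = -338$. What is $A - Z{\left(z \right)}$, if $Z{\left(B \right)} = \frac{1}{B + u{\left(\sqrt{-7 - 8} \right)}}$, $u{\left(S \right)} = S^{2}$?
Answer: $\frac{3221832}{353} \approx 9127.0$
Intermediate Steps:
$A = 9127$ ($A = 2 + 73 \left(268 - 143\right) = 2 + 73 \cdot 125 = 2 + 9125 = 9127$)
$Z{\left(B \right)} = \frac{1}{-15 + B}$ ($Z{\left(B \right)} = \frac{1}{B + \left(\sqrt{-7 - 8}\right)^{2}} = \frac{1}{B + \left(\sqrt{-15}\right)^{2}} = \frac{1}{B + \left(i \sqrt{15}\right)^{2}} = \frac{1}{B - 15} = \frac{1}{-15 + B}$)
$A - Z{\left(z \right)} = 9127 - \frac{1}{-15 - 338} = 9127 - \frac{1}{-353} = 9127 - - \frac{1}{353} = 9127 + \frac{1}{353} = \frac{3221832}{353}$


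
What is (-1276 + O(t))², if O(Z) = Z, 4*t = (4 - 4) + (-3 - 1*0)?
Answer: 26081449/16 ≈ 1.6301e+6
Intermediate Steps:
t = -¾ (t = ((4 - 4) + (-3 - 1*0))/4 = (0 + (-3 + 0))/4 = (0 - 3)/4 = (¼)*(-3) = -¾ ≈ -0.75000)
(-1276 + O(t))² = (-1276 - ¾)² = (-5107/4)² = 26081449/16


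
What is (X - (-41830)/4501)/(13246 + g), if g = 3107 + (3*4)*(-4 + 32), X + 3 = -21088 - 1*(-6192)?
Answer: -22339523/25039063 ≈ -0.89219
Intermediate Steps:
X = -14899 (X = -3 + (-21088 - 1*(-6192)) = -3 + (-21088 + 6192) = -3 - 14896 = -14899)
g = 3443 (g = 3107 + 12*28 = 3107 + 336 = 3443)
(X - (-41830)/4501)/(13246 + g) = (-14899 - (-41830)/4501)/(13246 + 3443) = (-14899 - (-41830)/4501)/16689 = (-14899 - 1*(-41830/4501))*(1/16689) = (-14899 + 41830/4501)*(1/16689) = -67018569/4501*1/16689 = -22339523/25039063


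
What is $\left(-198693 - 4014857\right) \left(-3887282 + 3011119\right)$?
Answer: $3691756608650$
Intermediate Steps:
$\left(-198693 - 4014857\right) \left(-3887282 + 3011119\right) = \left(-4213550\right) \left(-876163\right) = 3691756608650$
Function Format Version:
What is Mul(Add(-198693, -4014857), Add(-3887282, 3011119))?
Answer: 3691756608650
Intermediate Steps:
Mul(Add(-198693, -4014857), Add(-3887282, 3011119)) = Mul(-4213550, -876163) = 3691756608650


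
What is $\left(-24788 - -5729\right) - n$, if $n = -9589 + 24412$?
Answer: $-33882$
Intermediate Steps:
$n = 14823$
$\left(-24788 - -5729\right) - n = \left(-24788 - -5729\right) - 14823 = \left(-24788 + 5729\right) - 14823 = -19059 - 14823 = -33882$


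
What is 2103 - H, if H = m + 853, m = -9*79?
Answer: 1961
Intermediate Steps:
m = -711
H = 142 (H = -711 + 853 = 142)
2103 - H = 2103 - 1*142 = 2103 - 142 = 1961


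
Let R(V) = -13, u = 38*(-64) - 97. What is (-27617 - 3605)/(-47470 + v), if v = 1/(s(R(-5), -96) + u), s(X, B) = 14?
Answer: 78523330/119387051 ≈ 0.65772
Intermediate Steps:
u = -2529 (u = -2432 - 97 = -2529)
v = -1/2515 (v = 1/(14 - 2529) = 1/(-2515) = -1/2515 ≈ -0.00039761)
(-27617 - 3605)/(-47470 + v) = (-27617 - 3605)/(-47470 - 1/2515) = -31222/(-119387051/2515) = -31222*(-2515/119387051) = 78523330/119387051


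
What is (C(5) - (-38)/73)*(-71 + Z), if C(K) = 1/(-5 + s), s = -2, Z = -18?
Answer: -17177/511 ≈ -33.615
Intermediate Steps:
C(K) = -⅐ (C(K) = 1/(-5 - 2) = 1/(-7) = -⅐)
(C(5) - (-38)/73)*(-71 + Z) = (-⅐ - (-38)/73)*(-71 - 18) = (-⅐ - (-38)/73)*(-89) = (-⅐ - 1*(-38/73))*(-89) = (-⅐ + 38/73)*(-89) = (193/511)*(-89) = -17177/511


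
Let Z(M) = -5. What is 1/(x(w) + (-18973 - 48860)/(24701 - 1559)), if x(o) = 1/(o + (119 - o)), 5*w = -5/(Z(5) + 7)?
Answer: -18734/54755 ≈ -0.34214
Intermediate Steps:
w = -1/2 (w = (-5/(-5 + 7))/5 = (-5/2)/5 = (-5*1/2)/5 = (1/5)*(-5/2) = -1/2 ≈ -0.50000)
x(o) = 1/119
1/(x(w) + (-18973 - 48860)/(24701 - 1559)) = 1/(1/119 + (-18973 - 48860)/(24701 - 1559)) = 1/(1/119 - 67833/23142) = 1/(1/119 - 67833*1/23142) = 1/(1/119 - 22611/7714) = 1/(-54755/18734) = -18734/54755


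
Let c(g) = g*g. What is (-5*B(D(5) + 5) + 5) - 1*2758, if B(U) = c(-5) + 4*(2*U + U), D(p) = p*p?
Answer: -4678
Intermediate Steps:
D(p) = p**2
c(g) = g**2
B(U) = 25 + 12*U (B(U) = (-5)**2 + 4*(2*U + U) = 25 + 4*(3*U) = 25 + 12*U)
(-5*B(D(5) + 5) + 5) - 1*2758 = (-5*(25 + 12*(5**2 + 5)) + 5) - 1*2758 = (-5*(25 + 12*(25 + 5)) + 5) - 2758 = (-5*(25 + 12*30) + 5) - 2758 = (-5*(25 + 360) + 5) - 2758 = (-5*385 + 5) - 2758 = (-1925 + 5) - 2758 = -1920 - 2758 = -4678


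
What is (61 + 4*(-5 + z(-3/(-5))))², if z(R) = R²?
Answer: 1125721/625 ≈ 1801.2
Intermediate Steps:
(61 + 4*(-5 + z(-3/(-5))))² = (61 + 4*(-5 + (-3/(-5))²))² = (61 + 4*(-5 + (-3*(-⅕))²))² = (61 + 4*(-5 + (⅗)²))² = (61 + 4*(-5 + 9/25))² = (61 + 4*(-116/25))² = (61 - 464/25)² = (1061/25)² = 1125721/625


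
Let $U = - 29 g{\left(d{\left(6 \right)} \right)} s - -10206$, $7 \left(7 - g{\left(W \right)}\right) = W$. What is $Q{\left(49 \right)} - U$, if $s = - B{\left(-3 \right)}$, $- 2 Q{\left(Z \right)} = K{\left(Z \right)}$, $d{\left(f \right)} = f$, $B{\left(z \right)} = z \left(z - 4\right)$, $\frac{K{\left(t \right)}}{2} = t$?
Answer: $-13996$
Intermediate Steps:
$K{\left(t \right)} = 2 t$
$B{\left(z \right)} = z \left(-4 + z\right)$
$Q{\left(Z \right)} = - Z$ ($Q{\left(Z \right)} = - \frac{2 Z}{2} = - Z$)
$g{\left(W \right)} = 7 - \frac{W}{7}$
$s = -21$ ($s = - \left(-3\right) \left(-4 - 3\right) = - \left(-3\right) \left(-7\right) = \left(-1\right) 21 = -21$)
$U = 13947$ ($U = - 29 \left(7 - \frac{6}{7}\right) \left(-21\right) - -10206 = - 29 \left(7 - \frac{6}{7}\right) \left(-21\right) + 10206 = \left(-29\right) \frac{43}{7} \left(-21\right) + 10206 = \left(- \frac{1247}{7}\right) \left(-21\right) + 10206 = 3741 + 10206 = 13947$)
$Q{\left(49 \right)} - U = \left(-1\right) 49 - 13947 = -49 - 13947 = -13996$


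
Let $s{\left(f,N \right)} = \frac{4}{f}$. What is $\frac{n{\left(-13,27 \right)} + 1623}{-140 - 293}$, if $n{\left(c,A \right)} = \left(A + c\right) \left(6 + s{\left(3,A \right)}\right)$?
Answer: $- \frac{5177}{1299} \approx -3.9854$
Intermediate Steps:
$n{\left(c,A \right)} = \frac{22 A}{3} + \frac{22 c}{3}$ ($n{\left(c,A \right)} = \left(A + c\right) \left(6 + \frac{4}{3}\right) = \left(A + c\right) \frac{22}{3} = \frac{22 A}{3} + \frac{22 c}{3}$)
$\frac{n{\left(-13,27 \right)} + 1623}{-140 - 293} = \frac{\left(\frac{22}{3} \cdot 27 + \frac{22}{3} \left(-13\right)\right) + 1623}{-140 - 293} = \frac{\left(198 - \frac{286}{3}\right) + 1623}{-433} = \left(\frac{308}{3} + 1623\right) \left(- \frac{1}{433}\right) = \frac{5177}{3} \left(- \frac{1}{433}\right) = - \frac{5177}{1299}$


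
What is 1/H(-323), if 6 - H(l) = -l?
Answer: -1/317 ≈ -0.0031546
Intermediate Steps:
H(l) = 6 + l (H(l) = 6 - (-1)*l = 6 + l)
1/H(-323) = 1/(6 - 323) = 1/(-317) = -1/317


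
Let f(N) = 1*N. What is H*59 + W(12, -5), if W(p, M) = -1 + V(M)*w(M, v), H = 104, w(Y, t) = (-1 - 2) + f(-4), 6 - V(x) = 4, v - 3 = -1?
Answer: 6121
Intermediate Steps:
f(N) = N
v = 2 (v = 3 - 1 = 2)
V(x) = 2 (V(x) = 6 - 1*4 = 6 - 4 = 2)
w(Y, t) = -7 (w(Y, t) = (-1 - 2) - 4 = -3 - 4 = -7)
W(p, M) = -15 (W(p, M) = -1 + 2*(-7) = -1 - 14 = -15)
H*59 + W(12, -5) = 104*59 - 15 = 6136 - 15 = 6121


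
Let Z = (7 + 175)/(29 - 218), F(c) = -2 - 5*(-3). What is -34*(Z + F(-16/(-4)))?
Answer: -11050/27 ≈ -409.26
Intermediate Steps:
F(c) = 13 (F(c) = -2 + 15 = 13)
Z = -26/27 (Z = 182/(-189) = 182*(-1/189) = -26/27 ≈ -0.96296)
-34*(Z + F(-16/(-4))) = -34*(-26/27 + 13) = -34*325/27 = -11050/27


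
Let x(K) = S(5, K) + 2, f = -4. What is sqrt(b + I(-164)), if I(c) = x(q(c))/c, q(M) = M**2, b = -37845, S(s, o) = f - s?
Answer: I*sqrt(254469493)/82 ≈ 194.54*I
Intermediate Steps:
S(s, o) = -4 - s
x(K) = -7 (x(K) = (-4 - 1*5) + 2 = (-4 - 5) + 2 = -9 + 2 = -7)
I(c) = -7/c
sqrt(b + I(-164)) = sqrt(-37845 - 7/(-164)) = sqrt(-37845 - 7*(-1/164)) = sqrt(-37845 + 7/164) = sqrt(-6206573/164) = I*sqrt(254469493)/82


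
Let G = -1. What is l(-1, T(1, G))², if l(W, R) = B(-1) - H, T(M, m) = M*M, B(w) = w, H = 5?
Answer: 36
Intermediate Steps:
T(M, m) = M²
l(W, R) = -6 (l(W, R) = -1 - 1*5 = -1 - 5 = -6)
l(-1, T(1, G))² = (-6)² = 36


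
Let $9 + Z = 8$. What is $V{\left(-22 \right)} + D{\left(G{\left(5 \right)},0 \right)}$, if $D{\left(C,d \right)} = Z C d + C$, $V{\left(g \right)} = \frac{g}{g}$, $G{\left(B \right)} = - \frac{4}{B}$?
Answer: $\frac{1}{5} \approx 0.2$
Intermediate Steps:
$Z = -1$ ($Z = -9 + 8 = -1$)
$V{\left(g \right)} = 1$
$D{\left(C,d \right)} = C - C d$ ($D{\left(C,d \right)} = - C d + C = C - C d$)
$V{\left(-22 \right)} + D{\left(G{\left(5 \right)},0 \right)} = 1 + - \frac{4}{5} \left(1 - 0\right) = 1 + \left(-4\right) \frac{1}{5} \left(1 + 0\right) = 1 - \frac{4}{5} = \frac{1}{5}$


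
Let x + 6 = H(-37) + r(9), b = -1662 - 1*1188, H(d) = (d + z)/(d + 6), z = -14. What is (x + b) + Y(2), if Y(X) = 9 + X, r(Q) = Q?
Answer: -87865/31 ≈ -2834.4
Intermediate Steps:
H(d) = (-14 + d)/(6 + d) (H(d) = (d - 14)/(d + 6) = (-14 + d)/(6 + d))
b = -2850 (b = -1662 - 1188 = -2850)
x = 144/31 (x = -6 + ((-14 - 37)/(6 - 37) + 9) = -6 + (-51/(-31) + 9) = -6 + (-1/31*(-51) + 9) = -6 + (51/31 + 9) = -6 + 330/31 = 144/31 ≈ 4.6452)
(x + b) + Y(2) = (144/31 - 2850) + (9 + 2) = -88206/31 + 11 = -87865/31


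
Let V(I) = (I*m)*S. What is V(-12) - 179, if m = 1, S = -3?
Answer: -143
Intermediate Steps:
V(I) = -3*I (V(I) = (I*1)*(-3) = I*(-3) = -3*I)
V(-12) - 179 = -3*(-12) - 179 = 36 - 179 = -143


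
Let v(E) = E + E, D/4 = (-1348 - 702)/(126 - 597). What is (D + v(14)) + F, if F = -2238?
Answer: -1032710/471 ≈ -2192.6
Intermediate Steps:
D = 8200/471 (D = 4*((-1348 - 702)/(126 - 597)) = 4*(-2050/(-471)) = 4*(-2050*(-1/471)) = 4*(2050/471) = 8200/471 ≈ 17.410)
v(E) = 2*E
(D + v(14)) + F = (8200/471 + 2*14) - 2238 = (8200/471 + 28) - 2238 = 21388/471 - 2238 = -1032710/471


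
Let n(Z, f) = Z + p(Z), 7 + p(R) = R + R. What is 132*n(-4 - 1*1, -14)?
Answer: -2904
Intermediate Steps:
p(R) = -7 + 2*R (p(R) = -7 + (R + R) = -7 + 2*R)
n(Z, f) = -7 + 3*Z (n(Z, f) = Z + (-7 + 2*Z) = -7 + 3*Z)
132*n(-4 - 1*1, -14) = 132*(-7 + 3*(-4 - 1*1)) = 132*(-7 + 3*(-4 - 1)) = 132*(-7 + 3*(-5)) = 132*(-7 - 15) = 132*(-22) = -2904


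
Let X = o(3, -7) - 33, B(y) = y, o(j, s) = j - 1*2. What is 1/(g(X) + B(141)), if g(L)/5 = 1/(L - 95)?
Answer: 127/17902 ≈ 0.0070942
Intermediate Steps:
o(j, s) = -2 + j (o(j, s) = j - 2 = -2 + j)
X = -32 (X = (-2 + 3) - 33 = 1 - 33 = -32)
g(L) = 5/(-95 + L) (g(L) = 5/(L - 95) = 5/(-95 + L))
1/(g(X) + B(141)) = 1/(5/(-95 - 32) + 141) = 1/(5/(-127) + 141) = 1/(5*(-1/127) + 141) = 1/(-5/127 + 141) = 1/(17902/127) = 127/17902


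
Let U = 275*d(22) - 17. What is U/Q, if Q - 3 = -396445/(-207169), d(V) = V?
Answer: 1249850577/1017952 ≈ 1227.8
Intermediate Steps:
Q = 1017952/207169 (Q = 3 - 396445/(-207169) = 3 - 396445*(-1/207169) = 3 + 396445/207169 = 1017952/207169 ≈ 4.9136)
U = 6033 (U = 275*22 - 17 = 6050 - 17 = 6033)
U/Q = 6033/(1017952/207169) = 6033*(207169/1017952) = 1249850577/1017952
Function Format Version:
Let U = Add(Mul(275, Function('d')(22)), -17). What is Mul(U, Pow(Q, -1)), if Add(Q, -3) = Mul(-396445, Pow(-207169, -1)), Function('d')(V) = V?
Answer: Rational(1249850577, 1017952) ≈ 1227.8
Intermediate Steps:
Q = Rational(1017952, 207169) (Q = Add(3, Mul(-396445, Pow(-207169, -1))) = Add(3, Mul(-396445, Rational(-1, 207169))) = Add(3, Rational(396445, 207169)) = Rational(1017952, 207169) ≈ 4.9136)
U = 6033 (U = Add(Mul(275, 22), -17) = Add(6050, -17) = 6033)
Mul(U, Pow(Q, -1)) = Mul(6033, Pow(Rational(1017952, 207169), -1)) = Mul(6033, Rational(207169, 1017952)) = Rational(1249850577, 1017952)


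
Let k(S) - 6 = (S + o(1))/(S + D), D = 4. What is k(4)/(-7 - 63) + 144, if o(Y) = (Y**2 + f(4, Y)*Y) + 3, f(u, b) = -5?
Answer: 80589/560 ≈ 143.91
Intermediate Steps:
o(Y) = 3 + Y**2 - 5*Y (o(Y) = (Y**2 - 5*Y) + 3 = 3 + Y**2 - 5*Y)
k(S) = 6 + (-1 + S)/(4 + S) (k(S) = 6 + (S + (3 + 1**2 - 5*1))/(S + 4) = 6 + (S + (3 + 1 - 5))/(4 + S) = 6 + (S - 1)/(4 + S) = 6 + (-1 + S)/(4 + S))
k(4)/(-7 - 63) + 144 = ((23 + 7*4)/(4 + 4))/(-7 - 63) + 144 = ((23 + 28)/8)/(-70) + 144 = -51/560 + 144 = 80589/560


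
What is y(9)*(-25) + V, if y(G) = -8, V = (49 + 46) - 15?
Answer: 280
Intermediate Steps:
V = 80 (V = 95 - 15 = 80)
y(9)*(-25) + V = -8*(-25) + 80 = 200 + 80 = 280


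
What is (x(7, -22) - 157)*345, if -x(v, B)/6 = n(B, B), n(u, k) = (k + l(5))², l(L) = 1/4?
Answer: -8267235/8 ≈ -1.0334e+6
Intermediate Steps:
l(L) = ¼
n(u, k) = (¼ + k)² (n(u, k) = (k + ¼)² = (¼ + k)²)
x(v, B) = -3*(1 + 4*B)²/8
(x(7, -22) - 157)*345 = (-3*(1 + 4*(-22))²/8 - 157)*345 = (-3*(1 - 88)²/8 - 157)*345 = (-3/8*(-87)² - 157)*345 = (-3/8*7569 - 157)*345 = (-22707/8 - 157)*345 = -23963/8*345 = -8267235/8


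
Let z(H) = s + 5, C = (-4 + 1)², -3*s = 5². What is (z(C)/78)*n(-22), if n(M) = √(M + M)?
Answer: -10*I*√11/117 ≈ -0.28347*I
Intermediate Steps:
s = -25/3 (s = -⅓*5² = -⅓*25 = -25/3 ≈ -8.3333)
C = 9 (C = (-3)² = 9)
z(H) = -10/3 (z(H) = -25/3 + 5 = -10/3)
n(M) = √2*√M (n(M) = √(2*M) = √2*√M)
(z(C)/78)*n(-22) = (-10/3/78)*(√2*√(-22)) = (-10/3*1/78)*(√2*(I*√22)) = -10*I*√11/117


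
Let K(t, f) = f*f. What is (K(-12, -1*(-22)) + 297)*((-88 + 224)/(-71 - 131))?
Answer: -53108/101 ≈ -525.82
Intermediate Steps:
K(t, f) = f²
(K(-12, -1*(-22)) + 297)*((-88 + 224)/(-71 - 131)) = ((-1*(-22))² + 297)*((-88 + 224)/(-71 - 131)) = (22² + 297)*(136/(-202)) = (484 + 297)*(136*(-1/202)) = 781*(-68/101) = -53108/101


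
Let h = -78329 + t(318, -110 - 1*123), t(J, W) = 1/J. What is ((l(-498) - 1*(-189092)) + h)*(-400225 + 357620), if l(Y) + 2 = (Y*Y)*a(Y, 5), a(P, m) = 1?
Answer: -4860688180955/318 ≈ -1.5285e+10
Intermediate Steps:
l(Y) = -2 + Y² (l(Y) = -2 + (Y*Y)*1 = -2 + Y²*1 = -2 + Y²)
h = -24908621/318 (h = -78329 + 1/318 = -24908621/318 ≈ -78329.)
((l(-498) - 1*(-189092)) + h)*(-400225 + 357620) = (((-2 + (-498)²) - 1*(-189092)) - 24908621/318)*(-400225 + 357620) = (((-2 + 248004) + 189092) - 24908621/318)*(-42605) = ((248002 + 189092) - 24908621/318)*(-42605) = (437094 - 24908621/318)*(-42605) = (114087271/318)*(-42605) = -4860688180955/318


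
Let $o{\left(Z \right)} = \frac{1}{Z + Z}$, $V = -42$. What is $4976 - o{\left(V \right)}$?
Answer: $\frac{417985}{84} \approx 4976.0$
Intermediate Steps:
$o{\left(Z \right)} = \frac{1}{2 Z}$
$4976 - o{\left(V \right)} = 4976 - \frac{1}{2 \left(-42\right)} = 4976 - \frac{1}{2} \left(- \frac{1}{42}\right) = 4976 - - \frac{1}{84} = 4976 + \frac{1}{84} = \frac{417985}{84}$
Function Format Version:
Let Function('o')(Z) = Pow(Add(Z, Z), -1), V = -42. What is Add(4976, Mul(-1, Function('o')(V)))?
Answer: Rational(417985, 84) ≈ 4976.0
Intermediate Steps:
Function('o')(Z) = Mul(Rational(1, 2), Pow(Z, -1)) (Function('o')(Z) = Pow(Mul(2, Z), -1) = Mul(Rational(1, 2), Pow(Z, -1)))
Add(4976, Mul(-1, Function('o')(V))) = Add(4976, Mul(-1, Mul(Rational(1, 2), Pow(-42, -1)))) = Add(4976, Mul(-1, Mul(Rational(1, 2), Rational(-1, 42)))) = Add(4976, Mul(-1, Rational(-1, 84))) = Add(4976, Rational(1, 84)) = Rational(417985, 84)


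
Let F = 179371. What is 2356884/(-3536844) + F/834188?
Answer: -110973092089/245866068556 ≈ -0.45136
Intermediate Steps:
2356884/(-3536844) + F/834188 = 2356884/(-3536844) + 179371/834188 = 2356884*(-1/3536844) + 179371*(1/834188) = -196407/294737 + 179371/834188 = -110973092089/245866068556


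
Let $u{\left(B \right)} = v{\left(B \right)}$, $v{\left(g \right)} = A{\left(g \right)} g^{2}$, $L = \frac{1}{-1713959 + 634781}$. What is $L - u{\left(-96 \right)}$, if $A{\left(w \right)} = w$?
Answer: $\frac{954787627007}{1079178} \approx 8.8474 \cdot 10^{5}$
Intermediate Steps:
$L = - \frac{1}{1079178}$ ($L = \frac{1}{-1079178} = - \frac{1}{1079178} \approx -9.2663 \cdot 10^{-7}$)
$v{\left(g \right)} = g^{3}$ ($v{\left(g \right)} = g g^{2} = g^{3}$)
$u{\left(B \right)} = B^{3}$
$L - u{\left(-96 \right)} = - \frac{1}{1079178} - \left(-96\right)^{3} = - \frac{1}{1079178} - -884736 = - \frac{1}{1079178} + 884736 = \frac{954787627007}{1079178}$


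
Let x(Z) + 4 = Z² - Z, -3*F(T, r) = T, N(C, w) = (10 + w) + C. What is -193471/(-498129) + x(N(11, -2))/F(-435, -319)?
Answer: 196420897/72228705 ≈ 2.7194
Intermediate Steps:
N(C, w) = 10 + C + w
F(T, r) = -T/3
x(Z) = -4 + Z² - Z (x(Z) = -4 + (Z² - Z) = -4 + Z² - Z)
-193471/(-498129) + x(N(11, -2))/F(-435, -319) = -193471/(-498129) + (-4 + (10 + 11 - 2)² - (10 + 11 - 2))/((-⅓*(-435))) = -193471*(-1/498129) + (-4 + 19² - 1*19)/145 = 193471/498129 + (-4 + 361 - 19)*(1/145) = 193471/498129 + 338*(1/145) = 193471/498129 + 338/145 = 196420897/72228705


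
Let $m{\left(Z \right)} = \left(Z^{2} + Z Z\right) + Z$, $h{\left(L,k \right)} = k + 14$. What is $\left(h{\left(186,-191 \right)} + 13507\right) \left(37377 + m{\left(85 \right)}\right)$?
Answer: $691986960$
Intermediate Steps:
$h{\left(L,k \right)} = 14 + k$
$m{\left(Z \right)} = Z + 2 Z^{2}$ ($m{\left(Z \right)} = \left(Z^{2} + Z^{2}\right) + Z = 2 Z^{2} + Z = Z + 2 Z^{2}$)
$\left(h{\left(186,-191 \right)} + 13507\right) \left(37377 + m{\left(85 \right)}\right) = \left(\left(14 - 191\right) + 13507\right) \left(37377 + 85 \left(1 + 2 \cdot 85\right)\right) = \left(-177 + 13507\right) \left(37377 + 85 \left(1 + 170\right)\right) = 13330 \left(37377 + 85 \cdot 171\right) = 13330 \left(37377 + 14535\right) = 13330 \cdot 51912 = 691986960$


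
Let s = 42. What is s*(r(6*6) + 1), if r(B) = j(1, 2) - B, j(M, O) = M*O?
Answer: -1386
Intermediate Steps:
r(B) = 2 - B (r(B) = 1*2 - B = 2 - B)
s*(r(6*6) + 1) = 42*((2 - 6*6) + 1) = 42*((2 - 1*36) + 1) = 42*((2 - 36) + 1) = 42*(-34 + 1) = 42*(-33) = -1386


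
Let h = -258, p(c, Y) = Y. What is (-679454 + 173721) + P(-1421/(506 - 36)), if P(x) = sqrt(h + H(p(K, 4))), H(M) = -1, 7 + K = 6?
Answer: -505733 + I*sqrt(259) ≈ -5.0573e+5 + 16.093*I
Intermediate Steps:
K = -1 (K = -7 + 6 = -1)
P(x) = I*sqrt(259) (P(x) = sqrt(-258 - 1) = sqrt(-259) = I*sqrt(259))
(-679454 + 173721) + P(-1421/(506 - 36)) = (-679454 + 173721) + I*sqrt(259) = -505733 + I*sqrt(259)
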